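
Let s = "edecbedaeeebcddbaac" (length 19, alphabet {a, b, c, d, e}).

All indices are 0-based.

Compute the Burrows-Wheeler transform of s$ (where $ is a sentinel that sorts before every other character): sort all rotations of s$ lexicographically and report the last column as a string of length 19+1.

cbaddecaebedceedb$ea

rank  rotation              last
    0  $edecbedaeeebcddbaac  c
    1  aac$edecbedaeeebcddb  b
    2  ac$edecbedaeeebcddba  a
    3  aeeebcddbaac$edecbed  d
    4  baac$edecbedaeeebcdd  d
    5  bcddbaac$edecbedaeee  e
    6  bedaeeebcddbaac$edec  c
    7  c$edecbedaeeebcddbaa  a
    8  cbedaeeebcddbaac$ede  e
    9  cddbaac$edecbedaeeeb  b
   10  daeeebcddbaac$edecbe  e
   11  dbaac$edecbedaeeebcd  d
   12  ddbaac$edecbedaeeebc  c
   13  decbedaeeebcddbaac$e  e
   14  ebcddbaac$edecbedaee  e
   15  ecbedaeeebcddbaac$ed  d
   16  edaeeebcddbaac$edecb  b
   17  edecbedaeeebcddbaac$  $
   18  eebcddbaac$edecbedae  e
   19  eeebcddbaac$edecbeda  a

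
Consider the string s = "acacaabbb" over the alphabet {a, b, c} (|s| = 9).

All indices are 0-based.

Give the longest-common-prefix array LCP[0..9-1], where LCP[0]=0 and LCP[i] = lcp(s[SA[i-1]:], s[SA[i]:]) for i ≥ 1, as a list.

sorted suffixes:
  #0 SA[0]=4  'aabbb'
  #1 SA[1]=5  'abbb'
  #2 SA[2]=2  'acaabbb'
  #3 SA[3]=0  'acacaabbb'
  #4 SA[4]=8  'b'
  #5 SA[5]=7  'bb'
  #6 SA[6]=6  'bbb'
  #7 SA[7]=3  'caabbb'
  #8 SA[8]=1  'cacaabbb'

SA = [4, 5, 2, 0, 8, 7, 6, 3, 1]
rank  pair      lcp
   1  s[4:],s[5:]  1  'a'
   2  s[5:],s[2:]  1  'a'
   3  s[2:],s[0:]  3  'aca'
   4  s[0:],s[8:]  0  ''
   5  s[8:],s[7:]  1  'b'
   6  s[7:],s[6:]  2  'bb'
   7  s[6:],s[3:]  0  ''
   8  s[3:],s[1:]  2  'ca'

[0, 1, 1, 3, 0, 1, 2, 0, 2]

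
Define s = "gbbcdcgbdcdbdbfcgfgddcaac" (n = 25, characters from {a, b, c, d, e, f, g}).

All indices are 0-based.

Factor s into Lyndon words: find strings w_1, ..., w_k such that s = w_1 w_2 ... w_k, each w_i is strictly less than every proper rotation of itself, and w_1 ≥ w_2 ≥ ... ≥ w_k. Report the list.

emit factor 1: 'g' (i=0, period=1)
emit factor 2: 'bbcdcgbdcdbdbfcgfgddc' (i=1, period=21)
emit factor 3: 'aac' (i=22, period=3)

["g", "bbcdcgbdcdbdbfcgfgddc", "aac"]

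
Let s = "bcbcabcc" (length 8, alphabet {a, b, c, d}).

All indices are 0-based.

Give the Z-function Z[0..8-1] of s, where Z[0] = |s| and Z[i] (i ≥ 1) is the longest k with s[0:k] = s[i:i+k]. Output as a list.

Z[0]=8
i=1: outside box; Z[1]=0
i=2: outside box; Z[2]=2 scan→box=[2,4)
i=3: min(r-i=1, Z[1]=0)=0; Z[3]=0
i=4: outside box; Z[4]=0
i=5: outside box; Z[5]=2 scan→box=[5,7)
i=6: min(r-i=1, Z[1]=0)=0; Z[6]=0
i=7: outside box; Z[7]=0

[8, 0, 2, 0, 0, 2, 0, 0]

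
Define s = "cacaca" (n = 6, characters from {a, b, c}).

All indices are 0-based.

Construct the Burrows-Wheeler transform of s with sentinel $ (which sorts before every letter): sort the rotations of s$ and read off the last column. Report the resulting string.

acccaa$

rank  rotation last
    0  $cacaca  a
    1  a$cacac  c
    2  aca$cac  c
    3  acaca$c  c
    4  ca$caca  a
    5  caca$ca  a
    6  cacaca$  $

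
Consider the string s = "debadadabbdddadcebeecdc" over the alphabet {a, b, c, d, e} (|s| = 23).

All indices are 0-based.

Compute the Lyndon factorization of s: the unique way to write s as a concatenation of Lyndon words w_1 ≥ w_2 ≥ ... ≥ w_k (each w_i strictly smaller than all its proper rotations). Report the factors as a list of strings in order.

emit factor 1: 'de' (i=0, period=2)
emit factor 2: 'b' (i=2, period=1)
emit factor 3: 'ad' (i=3, period=2)
emit factor 4: 'ad' (i=5, period=2)
emit factor 5: 'abbdddadcebeecdc' (i=7, period=16)

["de", "b", "ad", "ad", "abbdddadcebeecdc"]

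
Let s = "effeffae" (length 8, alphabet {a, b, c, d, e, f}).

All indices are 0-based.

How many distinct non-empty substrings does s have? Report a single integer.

rank | idx | suffix
   0 |   6 | ae
   1 |   7 | e
   2 |   3 | effae
   3 |   0 | effeffae
   4 |   5 | fae
   5 |   2 | feffae
   6 |   4 | ffae
   7 |   1 | ffeffae

SA = [6, 7, 3, 0, 5, 2, 4, 1]
[i] adj suffixes → lcp
  [1] 6/7 → 0 ('')
  [2] 7/3 → 1 ('e')
  [3] 3/0 → 3 ('eff')
  [4] 0/5 → 0 ('')
  [5] 5/2 → 1 ('f')
  [6] 2/4 → 1 ('f')
  [7] 4/1 → 2 ('ff')

n(n+1)/2 = 8·9/2 = 36
Σ LCP = 0 + 0 + 1 + 3 + 0 + 1 + 1 + 2 = 8
distinct = 36 − 8 = 28

28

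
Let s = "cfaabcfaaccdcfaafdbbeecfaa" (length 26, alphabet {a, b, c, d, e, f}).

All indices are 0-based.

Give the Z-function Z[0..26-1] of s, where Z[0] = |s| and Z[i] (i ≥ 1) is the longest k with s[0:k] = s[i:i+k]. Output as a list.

[26, 0, 0, 0, 0, 4, 0, 0, 0, 1, 1, 0, 4, 0, 0, 0, 0, 0, 0, 0, 0, 0, 4, 0, 0, 0]

Z[0]=26
i=1: outside box; Z[1]=0
i=2: outside box; Z[2]=0
i=3: outside box; Z[3]=0
i=4: outside box; Z[4]=0
i=5: outside box; Z[5]=4 extend→box=[5,9)
i=6: min(r-i=3, Z[1]=0)=0; Z[6]=0
i=7: min(r-i=2, Z[2]=0)=0; Z[7]=0
i=8: min(r-i=1, Z[3]=0)=0; Z[8]=0
i=9: outside box; Z[9]=1 extend→box=[9,10)
i=10: outside box; Z[10]=1 extend→box=[10,11)
i=11: outside box; Z[11]=0
i=12: outside box; Z[12]=4 extend→box=[12,16)
i=13: min(r-i=3, Z[1]=0)=0; Z[13]=0
i=14: min(r-i=2, Z[2]=0)=0; Z[14]=0
i=15: min(r-i=1, Z[3]=0)=0; Z[15]=0
i=16: outside box; Z[16]=0
i=17: outside box; Z[17]=0
i=18: outside box; Z[18]=0
i=19: outside box; Z[19]=0
i=20: outside box; Z[20]=0
i=21: outside box; Z[21]=0
i=22: outside box; Z[22]=4 extend→box=[22,26)
i=23: min(r-i=3, Z[1]=0)=0; Z[23]=0
i=24: min(r-i=2, Z[2]=0)=0; Z[24]=0
i=25: min(r-i=1, Z[3]=0)=0; Z[25]=0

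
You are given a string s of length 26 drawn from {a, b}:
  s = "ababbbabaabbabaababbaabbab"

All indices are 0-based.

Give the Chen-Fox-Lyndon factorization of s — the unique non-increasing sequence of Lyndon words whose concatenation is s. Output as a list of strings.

["ababbb", "ab", "aabbab", "aababbaabbab"]

emit factor 1: 'ababbb' (i=0, period=6)
emit factor 2: 'ab' (i=6, period=2)
emit factor 3: 'aabbab' (i=8, period=6)
emit factor 4: 'aababbaabbab' (i=14, period=12)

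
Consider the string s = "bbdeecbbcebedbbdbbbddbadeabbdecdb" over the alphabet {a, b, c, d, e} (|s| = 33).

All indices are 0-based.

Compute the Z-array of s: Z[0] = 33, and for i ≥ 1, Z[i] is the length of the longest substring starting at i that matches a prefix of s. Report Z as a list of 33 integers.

Z[0]=33
i=1: outside box; Z[1]=1 scan→box=[1,2)
i=2: outside box; Z[2]=0
i=3: outside box; Z[3]=0
i=4: outside box; Z[4]=0
i=5: outside box; Z[5]=0
i=6: outside box; Z[6]=2 scan→box=[6,8)
i=7: min(r-i=1, Z[1]=1)=1; Z[7]=1
i=8: outside box; Z[8]=0
i=9: outside box; Z[9]=0
i=10: outside box; Z[10]=1 scan→box=[10,11)
i=11: outside box; Z[11]=0
i=12: outside box; Z[12]=0
i=13: outside box; Z[13]=3 scan→box=[13,16)
i=14: min(r-i=2, Z[1]=1)=1; Z[14]=1
i=15: min(r-i=1, Z[2]=0)=0; Z[15]=0
i=16: outside box; Z[16]=2 scan→box=[16,18)
i=17: min(r-i=1, Z[1]=1)=1; Z[17]=3 scan→box=[17,20)
i=18: min(r-i=2, Z[1]=1)=1; Z[18]=1
i=19: min(r-i=1, Z[2]=0)=0; Z[19]=0
i=20: outside box; Z[20]=0
i=21: outside box; Z[21]=1 scan→box=[21,22)
i=22: outside box; Z[22]=0
i=23: outside box; Z[23]=0
i=24: outside box; Z[24]=0
i=25: outside box; Z[25]=0
i=26: outside box; Z[26]=4 scan→box=[26,30)
i=27: min(r-i=3, Z[1]=1)=1; Z[27]=1
i=28: min(r-i=2, Z[2]=0)=0; Z[28]=0
i=29: min(r-i=1, Z[3]=0)=0; Z[29]=0
i=30: outside box; Z[30]=0
i=31: outside box; Z[31]=0
i=32: outside box; Z[32]=1 scan→box=[32,33)

[33, 1, 0, 0, 0, 0, 2, 1, 0, 0, 1, 0, 0, 3, 1, 0, 2, 3, 1, 0, 0, 1, 0, 0, 0, 0, 4, 1, 0, 0, 0, 0, 1]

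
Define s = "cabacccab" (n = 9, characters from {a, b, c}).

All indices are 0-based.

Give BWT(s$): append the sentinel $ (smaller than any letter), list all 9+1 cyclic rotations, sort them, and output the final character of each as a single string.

rank  rotation    last
    0  $cabacccab  b
    1  ab$cabaccc  c
    2  abacccab$c  c
    3  acccab$cab  b
    4  b$cabaccca  a
    5  bacccab$ca  a
    6  cab$cabacc  c
    7  cabacccab$  $
    8  ccab$cabac  c
    9  cccab$caba  a

bccbaac$ca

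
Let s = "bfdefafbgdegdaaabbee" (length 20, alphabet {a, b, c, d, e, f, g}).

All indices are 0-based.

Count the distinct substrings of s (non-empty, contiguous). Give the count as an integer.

rank | idx | suffix
   0 |  13 | aaabbee
   1 |  14 | aabbee
   2 |  15 | abbee
   3 |   5 | afbgdegdaaabbee
   4 |  16 | bbee
   5 |  17 | bee
   6 |   0 | bfdefafbgdegdaaabbee
   7 |   7 | bgdegdaaabbee
   8 |  12 | daaabbee
   9 |   2 | defafbgdegdaaabbee
  10 |   9 | degdaaabbee
  11 |  19 | e
  12 |  18 | ee
  13 |   3 | efafbgdegdaaabbee
  14 |  10 | egdaaabbee
  15 |   4 | fafbgdegdaaabbee
  16 |   6 | fbgdegdaaabbee
  17 |   1 | fdefafbgdegdaaabbee
  18 |  11 | gdaaabbee
  19 |   8 | gdegdaaabbee

SA = [13, 14, 15, 5, 16, 17, 0, 7, 12, 2, 9, 19, 18, 3, 10, 4, 6, 1, 11, 8]
i: (SA[i-1],SA[i]) lcp shared
  1: (13,14) 2 'aa'
  2: (14,15) 1 'a'
  3: (15,5) 1 'a'
  4: (5,16) 0 ''
  5: (16,17) 1 'b'
  6: (17,0) 1 'b'
  7: (0,7) 1 'b'
  8: (7,12) 0 ''
  9: (12,2) 1 'd'
  10: (2,9) 2 'de'
  11: (9,19) 0 ''
  12: (19,18) 1 'e'
  13: (18,3) 1 'e'
  14: (3,10) 1 'e'
  15: (10,4) 0 ''
  16: (4,6) 1 'f'
  17: (6,1) 1 'f'
  18: (1,11) 0 ''
  19: (11,8) 2 'gd'

n(n+1)/2 = 20·21/2 = 210
Σ LCP = 0 + 2 + 1 + 1 + 0 + 1 + 1 + 1 + 0 + 1 + 2 + 0 + 1 + 1 + 1 + 0 + 1 + 1 + 0 + 2 = 17
distinct = 210 − 17 = 193

193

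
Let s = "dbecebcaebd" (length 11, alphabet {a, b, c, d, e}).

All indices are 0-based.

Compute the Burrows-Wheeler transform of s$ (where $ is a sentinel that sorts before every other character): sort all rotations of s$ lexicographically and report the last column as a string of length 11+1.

rank  rotation      last
    0  $dbecebcaebd  d
    1  aebd$dbecebc  c
    2  bcaebd$dbece  e
    3  bd$dbecebcae  e
    4  becebcaebd$d  d
    5  caebd$dbeceb  b
    6  cebcaebd$dbe  e
    7  d$dbecebcaeb  b
    8  dbecebcaebd$  $
    9  ebcaebd$dbec  c
   10  ebd$dbecebca  a
   11  ecebcaebd$db  b

dceedbeb$cab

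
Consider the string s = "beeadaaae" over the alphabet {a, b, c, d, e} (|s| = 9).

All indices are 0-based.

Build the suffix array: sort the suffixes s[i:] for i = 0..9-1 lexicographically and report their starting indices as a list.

sorted suffixes:
  #0 SA[0]=5  'aaae'
  #1 SA[1]=6  'aae'
  #2 SA[2]=3  'adaaae'
  #3 SA[3]=7  'ae'
  #4 SA[4]=0  'beeadaaae'
  #5 SA[5]=4  'daaae'
  #6 SA[6]=8  'e'
  #7 SA[7]=2  'eadaaae'
  #8 SA[8]=1  'eeadaaae'

[5, 6, 3, 7, 0, 4, 8, 2, 1]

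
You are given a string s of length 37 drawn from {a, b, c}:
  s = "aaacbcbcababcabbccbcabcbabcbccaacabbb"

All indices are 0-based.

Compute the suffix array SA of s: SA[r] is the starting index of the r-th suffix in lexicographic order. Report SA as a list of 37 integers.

[0, 30, 1, 8, 33, 13, 10, 20, 24, 31, 2, 36, 9, 23, 35, 34, 14, 6, 11, 18, 21, 4, 25, 27, 15, 29, 7, 32, 12, 19, 22, 5, 17, 3, 26, 28, 16]

sorted suffixes:
  #0 SA[0]=0  'aaacbcbcababcabbccbcabcbabcbccaacabbb'
  #1 SA[1]=30  'aacabbb'
  #2 SA[2]=1  'aacbcbcababcabbccbcabcbabcbccaacabbb'
  #3 SA[3]=8  'ababcabbccbcabcbabcbccaacabbb'
  #4 SA[4]=33  'abbb'
  #5 SA[5]=13  'abbccbcabcbabcbccaacabbb'
  #6 SA[6]=10  'abcabbccbcabcbabcbccaacabbb'
  #7 SA[7]=20  'abcbabcbccaacabbb'
  #8 SA[8]=24  'abcbccaacabbb'
  #9 SA[9]=31  'acabbb'
  #10 SA[10]=2  'acbcbcababcabbccbcabcbabcbccaacabbb'
  #11 SA[11]=36  'b'
  #12 SA[12]=9  'babcabbccbcabcbabcbccaacabbb'
  #13 SA[13]=23  'babcbccaacabbb'
  #14 SA[14]=35  'bb'
  #15 SA[15]=34  'bbb'
  #16 SA[16]=14  'bbccbcabcbabcbccaacabbb'
  #17 SA[17]=6  'bcababcabbccbcabcbabcbccaacabbb'
  #18 SA[18]=11  'bcabbccbcabcbabcbccaacabbb'
  #19 SA[19]=18  'bcabcbabcbccaacabbb'
  #20 SA[20]=21  'bcbabcbccaacabbb'
  #21 SA[21]=4  'bcbcababcabbccbcabcbabcbccaacabbb'
  #22 SA[22]=25  'bcbccaacabbb'
  #23 SA[23]=27  'bccaacabbb'
  #24 SA[24]=15  'bccbcabcbabcbccaacabbb'
  #25 SA[25]=29  'caacabbb'
  #26 SA[26]=7  'cababcabbccbcabcbabcbccaacabbb'
  #27 SA[27]=32  'cabbb'
  #28 SA[28]=12  'cabbccbcabcbabcbccaacabbb'
  #29 SA[29]=19  'cabcbabcbccaacabbb'
  #30 SA[30]=22  'cbabcbccaacabbb'
  #31 SA[31]=5  'cbcababcabbccbcabcbabcbccaacabbb'
  #32 SA[32]=17  'cbcabcbabcbccaacabbb'
  #33 SA[33]=3  'cbcbcababcabbccbcabcbabcbccaacabbb'
  #34 SA[34]=26  'cbccaacabbb'
  #35 SA[35]=28  'ccaacabbb'
  #36 SA[36]=16  'ccbcabcbabcbccaacabbb'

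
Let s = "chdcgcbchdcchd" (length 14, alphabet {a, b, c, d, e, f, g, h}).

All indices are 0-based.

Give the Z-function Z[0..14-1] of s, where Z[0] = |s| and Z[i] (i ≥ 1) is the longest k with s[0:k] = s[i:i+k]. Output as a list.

Z[0]=14
i=1: i≥r, start 0; Z[1]=0
i=2: i≥r, start 0; Z[2]=0
i=3: i≥r, start 0; Z[3]=1 extend→box=[3,4)
i=4: i≥r, start 0; Z[4]=0
i=5: i≥r, start 0; Z[5]=1 extend→box=[5,6)
i=6: i≥r, start 0; Z[6]=0
i=7: i≥r, start 0; Z[7]=4 extend→box=[7,11)
i=8: min(r-i=3, Z[1]=0)=0; Z[8]=0
i=9: min(r-i=2, Z[2]=0)=0; Z[9]=0
i=10: min(r-i=1, Z[3]=1)=1; Z[10]=1
i=11: i≥r, start 0; Z[11]=3 extend→box=[11,14)
i=12: min(r-i=2, Z[1]=0)=0; Z[12]=0
i=13: min(r-i=1, Z[2]=0)=0; Z[13]=0

[14, 0, 0, 1, 0, 1, 0, 4, 0, 0, 1, 3, 0, 0]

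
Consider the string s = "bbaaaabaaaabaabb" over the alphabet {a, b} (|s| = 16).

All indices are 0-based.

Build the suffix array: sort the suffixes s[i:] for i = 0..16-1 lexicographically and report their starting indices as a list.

[2, 7, 3, 8, 4, 9, 12, 5, 10, 13, 15, 1, 6, 11, 14, 0]

sorted suffixes:
  #0 SA[0]=2  'aaaabaaaabaabb'
  #1 SA[1]=7  'aaaabaabb'
  #2 SA[2]=3  'aaabaaaabaabb'
  #3 SA[3]=8  'aaabaabb'
  #4 SA[4]=4  'aabaaaabaabb'
  #5 SA[5]=9  'aabaabb'
  #6 SA[6]=12  'aabb'
  #7 SA[7]=5  'abaaaabaabb'
  #8 SA[8]=10  'abaabb'
  #9 SA[9]=13  'abb'
  #10 SA[10]=15  'b'
  #11 SA[11]=1  'baaaabaaaabaabb'
  #12 SA[12]=6  'baaaabaabb'
  #13 SA[13]=11  'baabb'
  #14 SA[14]=14  'bb'
  #15 SA[15]=0  'bbaaaabaaaabaabb'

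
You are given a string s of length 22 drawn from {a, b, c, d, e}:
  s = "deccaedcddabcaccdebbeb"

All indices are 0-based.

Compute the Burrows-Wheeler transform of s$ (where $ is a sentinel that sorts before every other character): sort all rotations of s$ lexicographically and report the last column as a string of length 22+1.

rank  rotation                 last
    0  $deccaedcddabcaccdebbeb  b
    1  abcaccdebbeb$deccaedcdd  d
    2  accdebbeb$deccaedcddabc  c
    3  aedcddabcaccdebbeb$decc  c
    4  b$deccaedcddabcaccdebbe  e
    5  bbeb$deccaedcddabcaccde  e
    6  bcaccdebbeb$deccaedcdda  a
    7  beb$deccaedcddabcaccdeb  b
    8  caccdebbeb$deccaedcddab  b
    9  caedcddabcaccdebbeb$dec  c
   10  ccaedcddabcaccdebbeb$de  e
   11  ccdebbeb$deccaedcddabca  a
   12  cddabcaccdebbeb$deccaed  d
   13  cdebbeb$deccaedcddabcac  c
   14  dabcaccdebbeb$deccaedcd  d
   15  dcddabcaccdebbeb$deccae  e
   16  ddabcaccdebbeb$deccaedc  c
   17  debbeb$deccaedcddabcacc  c
   18  deccaedcddabcaccdebbeb$  $
   19  eb$deccaedcddabcaccdebb  b
   20  ebbeb$deccaedcddabcaccd  d
   21  eccaedcddabcaccdebbeb$d  d
   22  edcddabcaccdebbeb$decca  a

bdcceeabbceadcdecc$bdda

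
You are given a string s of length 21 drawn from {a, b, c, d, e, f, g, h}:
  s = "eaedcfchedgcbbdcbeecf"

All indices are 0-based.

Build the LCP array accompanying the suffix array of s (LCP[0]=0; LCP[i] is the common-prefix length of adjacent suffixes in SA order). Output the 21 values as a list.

rank | idx | suffix
   0 |   1 | aedcfchedgcbbdcbeecf
   1 |  12 | bbdcbeecf
   2 |  13 | bdcbeecf
   3 |  16 | beecf
   4 |  11 | cbbdcbeecf
   5 |  15 | cbeecf
   6 |  19 | cf
   7 |   4 | cfchedgcbbdcbeecf
   8 |   6 | chedgcbbdcbeecf
   9 |  14 | dcbeecf
  10 |   3 | dcfchedgcbbdcbeecf
  11 |   9 | dgcbbdcbeecf
  12 |   0 | eaedcfchedgcbbdcbeecf
  13 |  18 | ecf
  14 |   2 | edcfchedgcbbdcbeecf
  15 |   8 | edgcbbdcbeecf
  16 |  17 | eecf
  17 |  20 | f
  18 |   5 | fchedgcbbdcbeecf
  19 |  10 | gcbbdcbeecf
  20 |   7 | hedgcbbdcbeecf

SA = [1, 12, 13, 16, 11, 15, 19, 4, 6, 14, 3, 9, 0, 18, 2, 8, 17, 20, 5, 10, 7]
[i] adj suffixes → lcp
  [1] 1/12 → 0 ('')
  [2] 12/13 → 1 ('b')
  [3] 13/16 → 1 ('b')
  [4] 16/11 → 0 ('')
  [5] 11/15 → 2 ('cb')
  [6] 15/19 → 1 ('c')
  [7] 19/4 → 2 ('cf')
  [8] 4/6 → 1 ('c')
  [9] 6/14 → 0 ('')
  [10] 14/3 → 2 ('dc')
  [11] 3/9 → 1 ('d')
  [12] 9/0 → 0 ('')
  [13] 0/18 → 1 ('e')
  [14] 18/2 → 1 ('e')
  [15] 2/8 → 2 ('ed')
  [16] 8/17 → 1 ('e')
  [17] 17/20 → 0 ('')
  [18] 20/5 → 1 ('f')
  [19] 5/10 → 0 ('')
  [20] 10/7 → 0 ('')

[0, 0, 1, 1, 0, 2, 1, 2, 1, 0, 2, 1, 0, 1, 1, 2, 1, 0, 1, 0, 0]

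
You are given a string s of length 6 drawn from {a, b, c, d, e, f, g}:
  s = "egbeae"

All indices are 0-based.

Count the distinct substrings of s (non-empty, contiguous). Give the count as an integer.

19

rank→(start, suffix):
  0 → (4, 'ae')
  1 → (2, 'beae')
  2 → (5, 'e')
  3 → (3, 'eae')
  4 → (0, 'egbeae')
  5 → (1, 'gbeae')

SA = [4, 2, 5, 3, 0, 1]
[i] adj suffixes → lcp
  [1] 4/2 → 0 ('')
  [2] 2/5 → 0 ('')
  [3] 5/3 → 1 ('e')
  [4] 3/0 → 1 ('e')
  [5] 0/1 → 0 ('')

n(n+1)/2 = 6·7/2 = 21
Σ LCP = 0 + 0 + 0 + 1 + 1 + 0 = 2
distinct = 21 − 2 = 19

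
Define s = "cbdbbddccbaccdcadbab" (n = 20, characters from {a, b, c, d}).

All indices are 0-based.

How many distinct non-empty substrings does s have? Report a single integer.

188

sorted suffixes:
  #0 SA[0]=18  'ab'
  #1 SA[1]=10  'accdcadbab'
  #2 SA[2]=15  'adbab'
  #3 SA[3]=19  'b'
  #4 SA[4]=17  'bab'
  #5 SA[5]=9  'baccdcadbab'
  #6 SA[6]=3  'bbddccbaccdcadbab'
  #7 SA[7]=1  'bdbbddccbaccdcadbab'
  #8 SA[8]=4  'bddccbaccdcadbab'
  #9 SA[9]=14  'cadbab'
  #10 SA[10]=8  'cbaccdcadbab'
  #11 SA[11]=0  'cbdbbddccbaccdcadbab'
  #12 SA[12]=7  'ccbaccdcadbab'
  #13 SA[13]=11  'ccdcadbab'
  #14 SA[14]=12  'cdcadbab'
  #15 SA[15]=16  'dbab'
  #16 SA[16]=2  'dbbddccbaccdcadbab'
  #17 SA[17]=13  'dcadbab'
  #18 SA[18]=6  'dccbaccdcadbab'
  #19 SA[19]=5  'ddccbaccdcadbab'

SA = [18, 10, 15, 19, 17, 9, 3, 1, 4, 14, 8, 0, 7, 11, 12, 16, 2, 13, 6, 5]
i: (SA[i-1],SA[i]) lcp shared
  1: (18,10) 1 'a'
  2: (10,15) 1 'a'
  3: (15,19) 0 ''
  4: (19,17) 1 'b'
  5: (17,9) 2 'ba'
  6: (9,3) 1 'b'
  7: (3,1) 1 'b'
  8: (1,4) 2 'bd'
  9: (4,14) 0 ''
  10: (14,8) 1 'c'
  11: (8,0) 2 'cb'
  12: (0,7) 1 'c'
  13: (7,11) 2 'cc'
  14: (11,12) 1 'c'
  15: (12,16) 0 ''
  16: (16,2) 2 'db'
  17: (2,13) 1 'd'
  18: (13,6) 2 'dc'
  19: (6,5) 1 'd'

n(n+1)/2 = 20·21/2 = 210
Σ LCP = 0 + 1 + 1 + 0 + 1 + 2 + 1 + 1 + 2 + 0 + 1 + 2 + 1 + 2 + 1 + 0 + 2 + 1 + 2 + 1 = 22
distinct = 210 − 22 = 188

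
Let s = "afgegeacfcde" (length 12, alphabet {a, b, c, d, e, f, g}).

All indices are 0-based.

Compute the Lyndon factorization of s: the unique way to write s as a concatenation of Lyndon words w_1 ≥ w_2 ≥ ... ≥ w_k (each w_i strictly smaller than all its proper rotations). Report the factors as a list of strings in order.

emit factor 1: 'afgege' (i=0, period=6)
emit factor 2: 'acfcde' (i=6, period=6)

["afgege", "acfcde"]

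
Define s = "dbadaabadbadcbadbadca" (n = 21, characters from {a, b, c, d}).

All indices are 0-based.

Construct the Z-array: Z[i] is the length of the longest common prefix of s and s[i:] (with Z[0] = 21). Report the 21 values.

Z[0]=21
i=1: i≥r, start 0; Z[1]=0
i=2: i≥r, start 0; Z[2]=0
i=3: i≥r, start 0; Z[3]=1 scan→box=[3,4)
i=4: i≥r, start 0; Z[4]=0
i=5: i≥r, start 0; Z[5]=0
i=6: i≥r, start 0; Z[6]=0
i=7: i≥r, start 0; Z[7]=0
i=8: i≥r, start 0; Z[8]=4 scan→box=[8,12)
i=9: min(r-i=3, Z[1]=0)=0; Z[9]=0
i=10: min(r-i=2, Z[2]=0)=0; Z[10]=0
i=11: min(r-i=1, Z[3]=1)=1; Z[11]=1
i=12: i≥r, start 0; Z[12]=0
i=13: i≥r, start 0; Z[13]=0
i=14: i≥r, start 0; Z[14]=0
i=15: i≥r, start 0; Z[15]=4 scan→box=[15,19)
i=16: min(r-i=3, Z[1]=0)=0; Z[16]=0
i=17: min(r-i=2, Z[2]=0)=0; Z[17]=0
i=18: min(r-i=1, Z[3]=1)=1; Z[18]=1
i=19: i≥r, start 0; Z[19]=0
i=20: i≥r, start 0; Z[20]=0

[21, 0, 0, 1, 0, 0, 0, 0, 4, 0, 0, 1, 0, 0, 0, 4, 0, 0, 1, 0, 0]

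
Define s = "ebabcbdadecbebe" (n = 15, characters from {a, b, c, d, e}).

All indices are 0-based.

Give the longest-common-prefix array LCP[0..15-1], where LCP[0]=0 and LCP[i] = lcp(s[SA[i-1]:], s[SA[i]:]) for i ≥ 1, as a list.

rank | idx | suffix
   0 |   2 | abcbdadecbebe
   1 |   7 | adecbebe
   2 |   1 | babcbdadecbebe
   3 |   3 | bcbdadecbebe
   4 |   5 | bdadecbebe
   5 |  13 | be
   6 |  11 | bebe
   7 |   4 | cbdadecbebe
   8 |  10 | cbebe
   9 |   6 | dadecbebe
  10 |   8 | decbebe
  11 |  14 | e
  12 |   0 | ebabcbdadecbebe
  13 |  12 | ebe
  14 |   9 | ecbebe

SA = [2, 7, 1, 3, 5, 13, 11, 4, 10, 6, 8, 14, 0, 12, 9]
[i] adj suffixes → lcp
  [1] 2/7 → 1 ('a')
  [2] 7/1 → 0 ('')
  [3] 1/3 → 1 ('b')
  [4] 3/5 → 1 ('b')
  [5] 5/13 → 1 ('b')
  [6] 13/11 → 2 ('be')
  [7] 11/4 → 0 ('')
  [8] 4/10 → 2 ('cb')
  [9] 10/6 → 0 ('')
  [10] 6/8 → 1 ('d')
  [11] 8/14 → 0 ('')
  [12] 14/0 → 1 ('e')
  [13] 0/12 → 2 ('eb')
  [14] 12/9 → 1 ('e')

[0, 1, 0, 1, 1, 1, 2, 0, 2, 0, 1, 0, 1, 2, 1]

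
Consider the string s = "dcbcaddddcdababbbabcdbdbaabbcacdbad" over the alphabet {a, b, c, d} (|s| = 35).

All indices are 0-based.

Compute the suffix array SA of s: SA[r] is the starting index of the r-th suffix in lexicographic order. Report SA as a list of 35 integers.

[24, 11, 13, 25, 17, 29, 33, 4, 23, 12, 16, 32, 15, 14, 26, 27, 2, 18, 21, 28, 3, 1, 9, 30, 19, 34, 10, 22, 31, 20, 0, 8, 7, 6, 5]

sorted suffixes:
  #0 SA[0]=24  'aabbcacdbad'
  #1 SA[1]=11  'ababbbabcdbdbaabbcacdbad'
  #2 SA[2]=13  'abbbabcdbdbaabbcacdbad'
  #3 SA[3]=25  'abbcacdbad'
  #4 SA[4]=17  'abcdbdbaabbcacdbad'
  #5 SA[5]=29  'acdbad'
  #6 SA[6]=33  'ad'
  #7 SA[7]=4  'addddcdababbbabcdbdbaabbcacdbad'
  #8 SA[8]=23  'baabbcacdbad'
  #9 SA[9]=12  'babbbabcdbdbaabbcacdbad'
  #10 SA[10]=16  'babcdbdbaabbcacdbad'
  #11 SA[11]=32  'bad'
  #12 SA[12]=15  'bbabcdbdbaabbcacdbad'
  #13 SA[13]=14  'bbbabcdbdbaabbcacdbad'
  #14 SA[14]=26  'bbcacdbad'
  #15 SA[15]=27  'bcacdbad'
  #16 SA[16]=2  'bcaddddcdababbbabcdbdbaabbcacdbad'
  #17 SA[17]=18  'bcdbdbaabbcacdbad'
  #18 SA[18]=21  'bdbaabbcacdbad'
  #19 SA[19]=28  'cacdbad'
  #20 SA[20]=3  'caddddcdababbbabcdbdbaabbcacdbad'
  #21 SA[21]=1  'cbcaddddcdababbbabcdbdbaabbcacdbad'
  #22 SA[22]=9  'cdababbbabcdbdbaabbcacdbad'
  #23 SA[23]=30  'cdbad'
  #24 SA[24]=19  'cdbdbaabbcacdbad'
  #25 SA[25]=34  'd'
  #26 SA[26]=10  'dababbbabcdbdbaabbcacdbad'
  #27 SA[27]=22  'dbaabbcacdbad'
  #28 SA[28]=31  'dbad'
  #29 SA[29]=20  'dbdbaabbcacdbad'
  #30 SA[30]=0  'dcbcaddddcdababbbabcdbdbaabbcacdbad'
  #31 SA[31]=8  'dcdababbbabcdbdbaabbcacdbad'
  #32 SA[32]=7  'ddcdababbbabcdbdbaabbcacdbad'
  #33 SA[33]=6  'dddcdababbbabcdbdbaabbcacdbad'
  #34 SA[34]=5  'ddddcdababbbabcdbdbaabbcacdbad'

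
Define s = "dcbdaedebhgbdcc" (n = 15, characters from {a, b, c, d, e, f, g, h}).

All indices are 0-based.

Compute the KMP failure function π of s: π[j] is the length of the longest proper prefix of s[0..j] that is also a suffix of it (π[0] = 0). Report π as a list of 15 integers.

[0, 0, 0, 1, 0, 0, 1, 0, 0, 0, 0, 0, 1, 2, 0]

π[0] = 0
j=1 s[j]='c': π[1]=0 (border '')
j=2 s[j]='b': π[2]=0 (border '')
j=3 s[j]='d': π[3]=1 (border 'd')
j=4 s[j]='a': k: 1→0; π[4]=0 (border '')
j=5 s[j]='e': π[5]=0 (border '')
j=6 s[j]='d': π[6]=1 (border 'd')
j=7 s[j]='e': k: 1→0; π[7]=0 (border '')
j=8 s[j]='b': π[8]=0 (border '')
j=9 s[j]='h': π[9]=0 (border '')
j=10 s[j]='g': π[10]=0 (border '')
j=11 s[j]='b': π[11]=0 (border '')
j=12 s[j]='d': π[12]=1 (border 'd')
j=13 s[j]='c': π[13]=2 (border 'dc')
j=14 s[j]='c': k: 2→0; π[14]=0 (border '')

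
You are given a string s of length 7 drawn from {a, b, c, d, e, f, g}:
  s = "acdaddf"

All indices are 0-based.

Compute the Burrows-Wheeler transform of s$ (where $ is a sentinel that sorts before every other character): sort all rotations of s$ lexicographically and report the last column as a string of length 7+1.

rank  rotation  last
    0  $acdaddf  f
    1  acdaddf$  $
    2  addf$acd  d
    3  cdaddf$a  a
    4  daddf$ac  c
    5  ddf$acda  a
    6  df$acdad  d
    7  f$acdadd  d

f$dacadd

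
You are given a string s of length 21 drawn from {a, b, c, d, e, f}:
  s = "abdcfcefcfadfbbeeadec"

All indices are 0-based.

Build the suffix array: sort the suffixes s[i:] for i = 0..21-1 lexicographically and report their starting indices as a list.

sorted suffixes:
  #0 SA[0]=0  'abdcfcefcfadfbbeeadec'
  #1 SA[1]=17  'adec'
  #2 SA[2]=10  'adfbbeeadec'
  #3 SA[3]=13  'bbeeadec'
  #4 SA[4]=1  'bdcfcefcfadfbbeeadec'
  #5 SA[5]=14  'beeadec'
  #6 SA[6]=20  'c'
  #7 SA[7]=5  'cefcfadfbbeeadec'
  #8 SA[8]=8  'cfadfbbeeadec'
  #9 SA[9]=3  'cfcefcfadfbbeeadec'
  #10 SA[10]=2  'dcfcefcfadfbbeeadec'
  #11 SA[11]=18  'dec'
  #12 SA[12]=11  'dfbbeeadec'
  #13 SA[13]=16  'eadec'
  #14 SA[14]=19  'ec'
  #15 SA[15]=15  'eeadec'
  #16 SA[16]=6  'efcfadfbbeeadec'
  #17 SA[17]=9  'fadfbbeeadec'
  #18 SA[18]=12  'fbbeeadec'
  #19 SA[19]=4  'fcefcfadfbbeeadec'
  #20 SA[20]=7  'fcfadfbbeeadec'

[0, 17, 10, 13, 1, 14, 20, 5, 8, 3, 2, 18, 11, 16, 19, 15, 6, 9, 12, 4, 7]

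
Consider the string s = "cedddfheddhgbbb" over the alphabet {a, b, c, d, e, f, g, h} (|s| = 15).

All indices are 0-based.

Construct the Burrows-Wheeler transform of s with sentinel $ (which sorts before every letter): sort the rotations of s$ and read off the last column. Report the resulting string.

rank  rotation          last
    0  $cedddfheddhgbbb  b
    1  b$cedddfheddhgbb  b
    2  bb$cedddfheddhgb  b
    3  bbb$cedddfheddhg  g
    4  cedddfheddhgbbb$  $
    5  dddfheddhgbbb$ce  e
    6  ddfheddhgbbb$ced  d
    7  ddhgbbb$cedddfhe  e
    8  dfheddhgbbb$cedd  d
    9  dhgbbb$cedddfhed  d
   10  edddfheddhgbbb$c  c
   11  eddhgbbb$cedddfh  h
   12  fheddhgbbb$ceddd  d
   13  gbbb$cedddfheddh  h
   14  heddhgbbb$cedddf  f
   15  hgbbb$cedddfhedd  d

bbbg$ededdchdhfd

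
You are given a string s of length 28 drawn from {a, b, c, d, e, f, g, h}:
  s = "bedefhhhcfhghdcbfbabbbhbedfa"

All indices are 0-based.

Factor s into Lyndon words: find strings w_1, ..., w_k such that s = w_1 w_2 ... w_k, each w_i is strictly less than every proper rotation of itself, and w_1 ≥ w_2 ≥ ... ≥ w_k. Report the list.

["bedefhhhcfhghdcbf", "b", "abbbhbedf", "a"]

emit factor 1: 'bedefhhhcfhghdcbf' (i=0, period=17)
emit factor 2: 'b' (i=17, period=1)
emit factor 3: 'abbbhbedf' (i=18, period=9)
emit factor 4: 'a' (i=27, period=1)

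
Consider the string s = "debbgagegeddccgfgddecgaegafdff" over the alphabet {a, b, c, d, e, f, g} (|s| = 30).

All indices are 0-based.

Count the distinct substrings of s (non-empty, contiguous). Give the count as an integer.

435

sorted suffixes:
  #0 SA[0]=22  'aegafdff'
  #1 SA[1]=25  'afdff'
  #2 SA[2]=5  'agegeddccgfgddecgaegafdff'
  #3 SA[3]=2  'bbgagegeddccgfgddecgaegafdff'
  #4 SA[4]=3  'bgagegeddccgfgddecgaegafdff'
  #5 SA[5]=12  'ccgfgddecgaegafdff'
  #6 SA[6]=20  'cgaegafdff'
  #7 SA[7]=13  'cgfgddecgaegafdff'
  #8 SA[8]=11  'dccgfgddecgaegafdff'
  #9 SA[9]=10  'ddccgfgddecgaegafdff'
  #10 SA[10]=17  'ddecgaegafdff'
  #11 SA[11]=0  'debbgagegeddccgfgddecgaegafdff'
  #12 SA[12]=18  'decgaegafdff'
  #13 SA[13]=27  'dff'
  #14 SA[14]=1  'ebbgagegeddccgfgddecgaegafdff'
  #15 SA[15]=19  'ecgaegafdff'
  #16 SA[16]=9  'eddccgfgddecgaegafdff'
  #17 SA[17]=23  'egafdff'
  #18 SA[18]=7  'egeddccgfgddecgaegafdff'
  #19 SA[19]=29  'f'
  #20 SA[20]=26  'fdff'
  #21 SA[21]=28  'ff'
  #22 SA[22]=15  'fgddecgaegafdff'
  #23 SA[23]=21  'gaegafdff'
  #24 SA[24]=24  'gafdff'
  #25 SA[25]=4  'gagegeddccgfgddecgaegafdff'
  #26 SA[26]=16  'gddecgaegafdff'
  #27 SA[27]=8  'geddccgfgddecgaegafdff'
  #28 SA[28]=6  'gegeddccgfgddecgaegafdff'
  #29 SA[29]=14  'gfgddecgaegafdff'

SA = [22, 25, 5, 2, 3, 12, 20, 13, 11, 10, 17, 0, 18, 27, 1, 19, 9, 23, 7, 29, 26, 28, 15, 21, 24, 4, 16, 8, 6, 14]
[i] adj suffixes → lcp
  [1] 22/25 → 1 ('a')
  [2] 25/5 → 1 ('a')
  [3] 5/2 → 0 ('')
  [4] 2/3 → 1 ('b')
  [5] 3/12 → 0 ('')
  [6] 12/20 → 1 ('c')
  [7] 20/13 → 2 ('cg')
  [8] 13/11 → 0 ('')
  [9] 11/10 → 1 ('d')
  [10] 10/17 → 2 ('dd')
  [11] 17/0 → 1 ('d')
  [12] 0/18 → 2 ('de')
  [13] 18/27 → 1 ('d')
  [14] 27/1 → 0 ('')
  [15] 1/19 → 1 ('e')
  [16] 19/9 → 1 ('e')
  [17] 9/23 → 1 ('e')
  [18] 23/7 → 2 ('eg')
  [19] 7/29 → 0 ('')
  [20] 29/26 → 1 ('f')
  [21] 26/28 → 1 ('f')
  [22] 28/15 → 1 ('f')
  [23] 15/21 → 0 ('')
  [24] 21/24 → 2 ('ga')
  [25] 24/4 → 2 ('ga')
  [26] 4/16 → 1 ('g')
  [27] 16/8 → 1 ('g')
  [28] 8/6 → 2 ('ge')
  [29] 6/14 → 1 ('g')

n(n+1)/2 = 30·31/2 = 465
Σ LCP = 0 + 1 + 1 + 0 + 1 + 0 + 1 + 2 + 0 + 1 + 2 + 1 + 2 + 1 + 0 + 1 + 1 + 1 + 2 + 0 + 1 + 1 + 1 + 0 + 2 + 2 + 1 + 1 + 2 + 1 = 30
distinct = 465 − 30 = 435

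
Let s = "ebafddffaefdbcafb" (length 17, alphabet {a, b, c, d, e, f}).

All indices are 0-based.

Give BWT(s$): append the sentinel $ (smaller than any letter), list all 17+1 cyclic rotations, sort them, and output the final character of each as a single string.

bfcbfedbffd$afaead

rank  rotation            last
    0  $ebafddffaefdbcafb  b
    1  aefdbcafb$ebafddff  f
    2  afb$ebafddffaefdbc  c
    3  afddffaefdbcafb$eb  b
    4  b$ebafddffaefdbcaf  f
    5  bafddffaefdbcafb$e  e
    6  bcafb$ebafddffaefd  d
    7  cafb$ebafddffaefdb  b
    8  dbcafb$ebafddffaef  f
    9  ddffaefdbcafb$ebaf  f
   10  dffaefdbcafb$ebafd  d
   11  ebafddffaefdbcafb$  $
   12  efdbcafb$ebafddffa  a
   13  faefdbcafb$ebafddf  f
   14  fb$ebafddffaefdbca  a
   15  fdbcafb$ebafddffae  e
   16  fddffaefdbcafb$eba  a
   17  ffaefdbcafb$ebafdd  d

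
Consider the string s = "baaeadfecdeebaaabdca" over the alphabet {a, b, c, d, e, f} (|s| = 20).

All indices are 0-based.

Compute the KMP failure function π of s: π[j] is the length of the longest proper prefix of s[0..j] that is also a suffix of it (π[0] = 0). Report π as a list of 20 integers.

[0, 0, 0, 0, 0, 0, 0, 0, 0, 0, 0, 0, 1, 2, 3, 0, 1, 0, 0, 0]

π[0] = 0
j=1 s[j]='a': π[1]=0 (border '')
j=2 s[j]='a': π[2]=0 (border '')
j=3 s[j]='e': π[3]=0 (border '')
j=4 s[j]='a': π[4]=0 (border '')
j=5 s[j]='d': π[5]=0 (border '')
j=6 s[j]='f': π[6]=0 (border '')
j=7 s[j]='e': π[7]=0 (border '')
j=8 s[j]='c': π[8]=0 (border '')
j=9 s[j]='d': π[9]=0 (border '')
j=10 s[j]='e': π[10]=0 (border '')
j=11 s[j]='e': π[11]=0 (border '')
j=12 s[j]='b': π[12]=1 (border 'b')
j=13 s[j]='a': π[13]=2 (border 'ba')
j=14 s[j]='a': π[14]=3 (border 'baa')
j=15 s[j]='a': k: 3→0; π[15]=0 (border '')
j=16 s[j]='b': π[16]=1 (border 'b')
j=17 s[j]='d': k: 1→0; π[17]=0 (border '')
j=18 s[j]='c': π[18]=0 (border '')
j=19 s[j]='a': π[19]=0 (border '')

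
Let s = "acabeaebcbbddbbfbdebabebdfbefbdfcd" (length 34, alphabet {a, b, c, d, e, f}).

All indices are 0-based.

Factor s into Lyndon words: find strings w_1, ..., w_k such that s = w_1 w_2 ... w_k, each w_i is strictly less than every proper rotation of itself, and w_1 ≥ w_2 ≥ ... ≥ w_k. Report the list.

["ac", "abeaebcbbddbbfbdebabebdfbefbdfcd"]

emit factor 1: 'ac' (i=0, period=2)
emit factor 2: 'abeaebcbbddbbfbdebabebdfbefbdfcd' (i=2, period=32)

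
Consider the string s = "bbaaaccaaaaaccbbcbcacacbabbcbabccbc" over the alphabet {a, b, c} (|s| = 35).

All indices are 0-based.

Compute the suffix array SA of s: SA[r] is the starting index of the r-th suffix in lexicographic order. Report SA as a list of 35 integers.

[7, 8, 2, 9, 3, 10, 24, 29, 19, 21, 4, 11, 1, 23, 28, 0, 25, 14, 33, 17, 26, 15, 30, 34, 6, 18, 20, 22, 27, 13, 32, 16, 5, 12, 31]

sorted suffixes:
  #0 SA[0]=7  'aaaaaccbbcbcacacbabbcbabccbc'
  #1 SA[1]=8  'aaaaccbbcbcacacbabbcbabccbc'
  #2 SA[2]=2  'aaaccaaaaaccbbcbcacacbabbcbabccbc'
  #3 SA[3]=9  'aaaccbbcbcacacbabbcbabccbc'
  #4 SA[4]=3  'aaccaaaaaccbbcbcacacbabbcbabccbc'
  #5 SA[5]=10  'aaccbbcbcacacbabbcbabccbc'
  #6 SA[6]=24  'abbcbabccbc'
  #7 SA[7]=29  'abccbc'
  #8 SA[8]=19  'acacbabbcbabccbc'
  #9 SA[9]=21  'acbabbcbabccbc'
  #10 SA[10]=4  'accaaaaaccbbcbcacacbabbcbabccbc'
  #11 SA[11]=11  'accbbcbcacacbabbcbabccbc'
  #12 SA[12]=1  'baaaccaaaaaccbbcbcacacbabbcbabccbc'
  #13 SA[13]=23  'babbcbabccbc'
  #14 SA[14]=28  'babccbc'
  #15 SA[15]=0  'bbaaaccaaaaaccbbcbcacacbabbcbabccbc'
  #16 SA[16]=25  'bbcbabccbc'
  #17 SA[17]=14  'bbcbcacacbabbcbabccbc'
  #18 SA[18]=33  'bc'
  #19 SA[19]=17  'bcacacbabbcbabccbc'
  #20 SA[20]=26  'bcbabccbc'
  #21 SA[21]=15  'bcbcacacbabbcbabccbc'
  #22 SA[22]=30  'bccbc'
  #23 SA[23]=34  'c'
  #24 SA[24]=6  'caaaaaccbbcbcacacbabbcbabccbc'
  #25 SA[25]=18  'cacacbabbcbabccbc'
  #26 SA[26]=20  'cacbabbcbabccbc'
  #27 SA[27]=22  'cbabbcbabccbc'
  #28 SA[28]=27  'cbabccbc'
  #29 SA[29]=13  'cbbcbcacacbabbcbabccbc'
  #30 SA[30]=32  'cbc'
  #31 SA[31]=16  'cbcacacbabbcbabccbc'
  #32 SA[32]=5  'ccaaaaaccbbcbcacacbabbcbabccbc'
  #33 SA[33]=12  'ccbbcbcacacbabbcbabccbc'
  #34 SA[34]=31  'ccbc'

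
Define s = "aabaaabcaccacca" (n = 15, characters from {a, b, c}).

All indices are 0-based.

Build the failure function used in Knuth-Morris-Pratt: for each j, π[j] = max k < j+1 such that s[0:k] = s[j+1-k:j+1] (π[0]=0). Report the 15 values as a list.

[0, 1, 0, 1, 2, 2, 3, 0, 1, 0, 0, 1, 0, 0, 1]

π[0] = 0
j=1 s[j]='a': π[1]=1 (border 'a')
j=2 s[j]='b': k: 1→0; π[2]=0 (border '')
j=3 s[j]='a': π[3]=1 (border 'a')
j=4 s[j]='a': π[4]=2 (border 'aa')
j=5 s[j]='a': k: 2→1; π[5]=2 (border 'aa')
j=6 s[j]='b': π[6]=3 (border 'aab')
j=7 s[j]='c': k: 3→0; π[7]=0 (border '')
j=8 s[j]='a': π[8]=1 (border 'a')
j=9 s[j]='c': k: 1→0; π[9]=0 (border '')
j=10 s[j]='c': π[10]=0 (border '')
j=11 s[j]='a': π[11]=1 (border 'a')
j=12 s[j]='c': k: 1→0; π[12]=0 (border '')
j=13 s[j]='c': π[13]=0 (border '')
j=14 s[j]='a': π[14]=1 (border 'a')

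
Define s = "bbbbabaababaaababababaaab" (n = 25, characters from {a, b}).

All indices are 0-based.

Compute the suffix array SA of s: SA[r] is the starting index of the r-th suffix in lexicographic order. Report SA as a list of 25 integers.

[21, 11, 22, 6, 12, 23, 19, 9, 4, 17, 7, 15, 13, 24, 20, 10, 5, 18, 8, 3, 16, 14, 2, 1, 0]

rank→(start, suffix):
  0 → (21, 'aaab')
  1 → (11, 'aaababababaaab')
  2 → (22, 'aab')
  3 → (6, 'aababaaababababaaab')
  4 → (12, 'aababababaaab')
  5 → (23, 'ab')
  6 → (19, 'abaaab')
  7 → (9, 'abaaababababaaab')
  8 → (4, 'abaababaaababababaaab')
  9 → (17, 'ababaaab')
  10 → (7, 'ababaaababababaaab')
  11 → (15, 'abababaaab')
  12 → (13, 'ababababaaab')
  13 → (24, 'b')
  14 → (20, 'baaab')
  15 → (10, 'baaababababaaab')
  16 → (5, 'baababaaababababaaab')
  17 → (18, 'babaaab')
  18 → (8, 'babaaababababaaab')
  19 → (3, 'babaababaaababababaaab')
  20 → (16, 'bababaaab')
  21 → (14, 'babababaaab')
  22 → (2, 'bbabaababaaababababaaab')
  23 → (1, 'bbbabaababaaababababaaab')
  24 → (0, 'bbbbabaababaaababababaaab')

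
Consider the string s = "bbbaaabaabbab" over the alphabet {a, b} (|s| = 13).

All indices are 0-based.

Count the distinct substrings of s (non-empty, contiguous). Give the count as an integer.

sorted suffixes:
  #0 SA[0]=3  'aaabaabbab'
  #1 SA[1]=4  'aabaabbab'
  #2 SA[2]=7  'aabbab'
  #3 SA[3]=11  'ab'
  #4 SA[4]=5  'abaabbab'
  #5 SA[5]=8  'abbab'
  #6 SA[6]=12  'b'
  #7 SA[7]=2  'baaabaabbab'
  #8 SA[8]=6  'baabbab'
  #9 SA[9]=10  'bab'
  #10 SA[10]=1  'bbaaabaabbab'
  #11 SA[11]=9  'bbab'
  #12 SA[12]=0  'bbbaaabaabbab'

SA = [3, 4, 7, 11, 5, 8, 12, 2, 6, 10, 1, 9, 0]
rank  pair      lcp
   1  s[3:],s[4:]  2  'aa'
   2  s[4:],s[7:]  3  'aab'
   3  s[7:],s[11:]  1  'a'
   4  s[11:],s[5:]  2  'ab'
   5  s[5:],s[8:]  2  'ab'
   6  s[8:],s[12:]  0  ''
   7  s[12:],s[2:]  1  'b'
   8  s[2:],s[6:]  3  'baa'
   9  s[6:],s[10:]  2  'ba'
  10  s[10:],s[1:]  1  'b'
  11  s[1:],s[9:]  3  'bba'
  12  s[9:],s[0:]  2  'bb'

n(n+1)/2 = 13·14/2 = 91
Σ LCP = 0 + 2 + 3 + 1 + 2 + 2 + 0 + 1 + 3 + 2 + 1 + 3 + 2 = 22
distinct = 91 − 22 = 69

69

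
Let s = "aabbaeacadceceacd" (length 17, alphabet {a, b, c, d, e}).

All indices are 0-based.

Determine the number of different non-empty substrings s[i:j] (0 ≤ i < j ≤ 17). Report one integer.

137

rank→(start, suffix):
  0 → (0, 'aabbaeacadceceacd')
  1 → (1, 'abbaeacadceceacd')
  2 → (6, 'acadceceacd')
  3 → (14, 'acd')
  4 → (8, 'adceceacd')
  5 → (4, 'aeacadceceacd')
  6 → (3, 'baeacadceceacd')
  7 → (2, 'bbaeacadceceacd')
  8 → (7, 'cadceceacd')
  9 → (15, 'cd')
  10 → (12, 'ceacd')
  11 → (10, 'ceceacd')
  12 → (16, 'd')
  13 → (9, 'dceceacd')
  14 → (5, 'eacadceceacd')
  15 → (13, 'eacd')
  16 → (11, 'eceacd')

SA = [0, 1, 6, 14, 8, 4, 3, 2, 7, 15, 12, 10, 16, 9, 5, 13, 11]
i: (SA[i-1],SA[i]) lcp shared
  1: (0,1) 1 'a'
  2: (1,6) 1 'a'
  3: (6,14) 2 'ac'
  4: (14,8) 1 'a'
  5: (8,4) 1 'a'
  6: (4,3) 0 ''
  7: (3,2) 1 'b'
  8: (2,7) 0 ''
  9: (7,15) 1 'c'
  10: (15,12) 1 'c'
  11: (12,10) 2 'ce'
  12: (10,16) 0 ''
  13: (16,9) 1 'd'
  14: (9,5) 0 ''
  15: (5,13) 3 'eac'
  16: (13,11) 1 'e'

n(n+1)/2 = 17·18/2 = 153
Σ LCP = 0 + 1 + 1 + 2 + 1 + 1 + 0 + 1 + 0 + 1 + 1 + 2 + 0 + 1 + 0 + 3 + 1 = 16
distinct = 153 − 16 = 137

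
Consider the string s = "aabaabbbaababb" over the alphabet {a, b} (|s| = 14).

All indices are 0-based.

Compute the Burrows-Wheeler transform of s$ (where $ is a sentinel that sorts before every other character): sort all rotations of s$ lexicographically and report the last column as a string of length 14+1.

b$bbaababbaaaba

rank  rotation         last
    0  $aabaabbbaababb  b
    1  aabaabbbaababb$  $
    2  aababb$aabaabbb  b
    3  aabbbaababb$aab  b
    4  abaabbbaababb$a  a
    5  ababb$aabaabbba  a
    6  abb$aabaabbbaab  b
    7  abbbaababb$aaba  a
    8  b$aabaabbbaabab  b
    9  baababb$aabaabb  b
   10  baabbbaababb$aa  a
   11  babb$aabaabbbaa  a
   12  bb$aabaabbbaaba  a
   13  bbaababb$aabaab  b
   14  bbbaababb$aabaa  a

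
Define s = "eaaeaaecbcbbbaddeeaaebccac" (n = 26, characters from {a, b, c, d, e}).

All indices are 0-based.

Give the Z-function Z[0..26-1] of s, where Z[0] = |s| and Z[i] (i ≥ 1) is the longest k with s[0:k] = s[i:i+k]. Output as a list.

Z[0]=26
i=1: outside box; Z[1]=0
i=2: outside box; Z[2]=0
i=3: outside box; Z[3]=4 scan→box=[3,7)
i=4: min(r-i=3, Z[1]=0)=0; Z[4]=0
i=5: min(r-i=2, Z[2]=0)=0; Z[5]=0
i=6: min(r-i=1, Z[3]=4)=1; Z[6]=1
i=7: outside box; Z[7]=0
i=8: outside box; Z[8]=0
i=9: outside box; Z[9]=0
i=10: outside box; Z[10]=0
i=11: outside box; Z[11]=0
i=12: outside box; Z[12]=0
i=13: outside box; Z[13]=0
i=14: outside box; Z[14]=0
i=15: outside box; Z[15]=0
i=16: outside box; Z[16]=1 scan→box=[16,17)
i=17: outside box; Z[17]=4 scan→box=[17,21)
i=18: min(r-i=3, Z[1]=0)=0; Z[18]=0
i=19: min(r-i=2, Z[2]=0)=0; Z[19]=0
i=20: min(r-i=1, Z[3]=4)=1; Z[20]=1
i=21: outside box; Z[21]=0
i=22: outside box; Z[22]=0
i=23: outside box; Z[23]=0
i=24: outside box; Z[24]=0
i=25: outside box; Z[25]=0

[26, 0, 0, 4, 0, 0, 1, 0, 0, 0, 0, 0, 0, 0, 0, 0, 1, 4, 0, 0, 1, 0, 0, 0, 0, 0]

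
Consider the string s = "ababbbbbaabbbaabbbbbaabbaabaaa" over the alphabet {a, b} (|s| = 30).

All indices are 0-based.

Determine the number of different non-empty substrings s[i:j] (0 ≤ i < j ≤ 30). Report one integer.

345

sorted suffixes:
  #0 SA[0]=29  'a'
  #1 SA[1]=28  'aa'
  #2 SA[2]=27  'aaa'
  #3 SA[3]=24  'aabaaa'
  #4 SA[4]=20  'aabbaabaaa'
  #5 SA[5]=8  'aabbbaabbbbbaabbaabaaa'
  #6 SA[6]=13  'aabbbbbaabbaabaaa'
  #7 SA[7]=25  'abaaa'
  #8 SA[8]=0  'ababbbbbaabbbaabbbbbaabbaabaaa'
  #9 SA[9]=21  'abbaabaaa'
  #10 SA[10]=9  'abbbaabbbbbaabbaabaaa'
  #11 SA[11]=14  'abbbbbaabbaabaaa'
  #12 SA[12]=2  'abbbbbaabbbaabbbbbaabbaabaaa'
  #13 SA[13]=26  'baaa'
  #14 SA[14]=23  'baabaaa'
  #15 SA[15]=19  'baabbaabaaa'
  #16 SA[16]=7  'baabbbaabbbbbaabbaabaaa'
  #17 SA[17]=12  'baabbbbbaabbaabaaa'
  #18 SA[18]=1  'babbbbbaabbbaabbbbbaabbaabaaa'
  #19 SA[19]=22  'bbaabaaa'
  #20 SA[20]=18  'bbaabbaabaaa'
  #21 SA[21]=6  'bbaabbbaabbbbbaabbaabaaa'
  #22 SA[22]=11  'bbaabbbbbaabbaabaaa'
  #23 SA[23]=17  'bbbaabbaabaaa'
  #24 SA[24]=5  'bbbaabbbaabbbbbaabbaabaaa'
  #25 SA[25]=10  'bbbaabbbbbaabbaabaaa'
  #26 SA[26]=16  'bbbbaabbaabaaa'
  #27 SA[27]=4  'bbbbaabbbaabbbbbaabbaabaaa'
  #28 SA[28]=15  'bbbbbaabbaabaaa'
  #29 SA[29]=3  'bbbbbaabbbaabbbbbaabbaabaaa'

SA = [29, 28, 27, 24, 20, 8, 13, 25, 0, 21, 9, 14, 2, 26, 23, 19, 7, 12, 1, 22, 18, 6, 11, 17, 5, 10, 16, 4, 15, 3]
[i] adj suffixes → lcp
  [1] 29/28 → 1 ('a')
  [2] 28/27 → 2 ('aa')
  [3] 27/24 → 2 ('aa')
  [4] 24/20 → 3 ('aab')
  [5] 20/8 → 4 ('aabb')
  [6] 8/13 → 5 ('aabbb')
  [7] 13/25 → 1 ('a')
  [8] 25/0 → 3 ('aba')
  [9] 0/21 → 2 ('ab')
  [10] 21/9 → 3 ('abb')
  [11] 9/14 → 4 ('abbb')
  [12] 14/2 → 10 ('abbbbbaabb')
  [13] 2/26 → 0 ('')
  [14] 26/23 → 3 ('baa')
  [15] 23/19 → 4 ('baab')
  [16] 19/7 → 5 ('baabb')
  [17] 7/12 → 6 ('baabbb')
  [18] 12/1 → 2 ('ba')
  [19] 1/22 → 1 ('b')
  [20] 22/18 → 5 ('bbaab')
  [21] 18/6 → 6 ('bbaabb')
  [22] 6/11 → 7 ('bbaabbb')
  [23] 11/17 → 2 ('bb')
  [24] 17/5 → 7 ('bbbaabb')
  [25] 5/10 → 8 ('bbbaabbb')
  [26] 10/16 → 3 ('bbb')
  [27] 16/4 → 8 ('bbbbaabb')
  [28] 4/15 → 4 ('bbbb')
  [29] 15/3 → 9 ('bbbbbaabb')

n(n+1)/2 = 30·31/2 = 465
Σ LCP = 0 + 1 + 2 + 2 + 3 + 4 + 5 + 1 + 3 + 2 + 3 + 4 + 10 + 0 + 3 + 4 + 5 + 6 + 2 + 1 + 5 + 6 + 7 + 2 + 7 + 8 + 3 + 8 + 4 + 9 = 120
distinct = 465 − 120 = 345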